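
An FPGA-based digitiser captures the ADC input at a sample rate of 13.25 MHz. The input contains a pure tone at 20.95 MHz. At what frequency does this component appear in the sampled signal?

20.95 MHz mod fs = 7.7 MHz.
7.7 MHz > fs/2 = 6.625 MHz, folds to fs − 7.7 MHz = 5.55 MHz.

5.55 MHz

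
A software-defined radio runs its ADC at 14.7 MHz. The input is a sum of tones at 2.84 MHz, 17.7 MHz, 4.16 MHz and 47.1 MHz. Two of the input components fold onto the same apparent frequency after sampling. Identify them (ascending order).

fs/2 = 7.35 MHz.
2.84 MHz ≤ fs/2 = 7.35 MHz, passes unchanged.
17.7 MHz mod fs = 3 MHz.
3 MHz ≤ fs/2 = 7.35 MHz, appears at 3 MHz.
4.16 MHz ≤ fs/2 = 7.35 MHz, passes unchanged.
47.1 MHz mod fs = 3 MHz.
3 MHz ≤ fs/2 = 7.35 MHz, appears at 3 MHz.
17.7 MHz and 47.1 MHz both map to 3 MHz.

17.7 MHz, 47.1 MHz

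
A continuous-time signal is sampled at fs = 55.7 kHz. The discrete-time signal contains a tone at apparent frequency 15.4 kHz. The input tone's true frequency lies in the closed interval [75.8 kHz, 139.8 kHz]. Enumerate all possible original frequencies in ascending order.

Frequencies that alias to 15.4 kHz are k·fs ± 15.4 kHz for integer k ≥ 0.
k=0: 15.4 kHz.
k=1: 40.3 kHz, 71.1 kHz.
k=2: 96 kHz, 126.8 kHz.
k=3: 151.7 kHz, 182.5 kHz.
Within [75.8 kHz, 139.8 kHz]: 96 kHz, 126.8 kHz.

96 kHz, 126.8 kHz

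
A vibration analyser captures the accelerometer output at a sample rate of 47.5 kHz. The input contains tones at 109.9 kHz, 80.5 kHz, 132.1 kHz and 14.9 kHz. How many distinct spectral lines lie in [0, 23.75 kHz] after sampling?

fs/2 = 23.75 kHz.
109.9 kHz mod fs = 14.9 kHz.
14.9 kHz ≤ fs/2 = 23.75 kHz, appears at 14.9 kHz.
80.5 kHz mod fs = 33 kHz.
33 kHz > fs/2 = 23.75 kHz, folds to fs − 33 kHz = 14.5 kHz.
132.1 kHz mod fs = 37.1 kHz.
37.1 kHz > fs/2 = 23.75 kHz, folds to fs − 37.1 kHz = 10.4 kHz.
14.9 kHz ≤ fs/2 = 23.75 kHz, passes unchanged.
Distinct values: {10.4 kHz, 14.5 kHz, 14.9 kHz} → 3.

3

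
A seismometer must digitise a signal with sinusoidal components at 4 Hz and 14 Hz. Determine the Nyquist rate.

Highest-frequency component: 14 Hz.
Nyquist rate = 2 × 14 Hz = 28 Hz.

28 Hz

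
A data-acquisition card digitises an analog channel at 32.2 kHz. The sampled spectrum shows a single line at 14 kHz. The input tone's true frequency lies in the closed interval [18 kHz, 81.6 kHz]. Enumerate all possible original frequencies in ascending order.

18.2 kHz, 46.2 kHz, 50.4 kHz, 78.4 kHz

Frequencies that alias to 14 kHz are k·fs ± 14 kHz for integer k ≥ 0.
k=0: 14 kHz.
k=1: 18.2 kHz, 46.2 kHz.
k=2: 50.4 kHz, 78.4 kHz.
k=3: 82.6 kHz, 110.6 kHz.
Within [18 kHz, 81.6 kHz]: 18.2 kHz, 46.2 kHz, 50.4 kHz, 78.4 kHz.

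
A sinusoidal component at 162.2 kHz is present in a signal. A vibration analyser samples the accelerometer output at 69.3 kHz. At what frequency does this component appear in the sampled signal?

23.6 kHz

162.2 kHz mod fs = 23.6 kHz.
23.6 kHz ≤ fs/2 = 34.65 kHz, appears at 23.6 kHz.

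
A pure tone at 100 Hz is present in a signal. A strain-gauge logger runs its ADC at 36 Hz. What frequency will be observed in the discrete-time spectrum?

8 Hz

100 Hz mod fs = 28 Hz.
28 Hz > fs/2 = 18 Hz, folds to fs − 28 Hz = 8 Hz.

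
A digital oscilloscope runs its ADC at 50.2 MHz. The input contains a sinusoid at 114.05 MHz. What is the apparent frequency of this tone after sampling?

114.05 MHz mod fs = 13.65 MHz.
13.65 MHz ≤ fs/2 = 25.1 MHz, appears at 13.65 MHz.

13.65 MHz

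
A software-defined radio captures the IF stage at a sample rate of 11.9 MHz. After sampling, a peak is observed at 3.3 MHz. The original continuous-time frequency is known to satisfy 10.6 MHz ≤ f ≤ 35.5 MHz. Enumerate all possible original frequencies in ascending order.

Frequencies that alias to 3.3 MHz are k·fs ± 3.3 MHz for integer k ≥ 0.
k=0: 3.3 MHz.
k=1: 8.6 MHz, 15.2 MHz.
k=2: 20.5 MHz, 27.1 MHz.
k=3: 32.4 MHz, 39 MHz.
k=4: 44.3 MHz, 50.9 MHz.
Within [10.6 MHz, 35.5 MHz]: 15.2 MHz, 20.5 MHz, 27.1 MHz, 32.4 MHz.

15.2 MHz, 20.5 MHz, 27.1 MHz, 32.4 MHz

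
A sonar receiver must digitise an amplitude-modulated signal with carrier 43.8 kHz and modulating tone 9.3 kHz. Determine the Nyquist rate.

AM sidebands sit at fc ± fm = 34.5 kHz and 53.1 kHz.
Highest-frequency component: 53.1 kHz.
Nyquist rate = 2 × 53.1 kHz = 106.2 kHz.

106.2 kHz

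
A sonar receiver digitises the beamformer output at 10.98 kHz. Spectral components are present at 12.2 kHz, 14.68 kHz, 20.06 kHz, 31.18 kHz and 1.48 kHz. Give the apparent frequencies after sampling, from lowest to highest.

fs/2 = 5.49 kHz.
12.2 kHz mod fs = 1.22 kHz.
1.22 kHz ≤ fs/2 = 5.49 kHz, appears at 1.22 kHz.
14.68 kHz mod fs = 3.7 kHz.
3.7 kHz ≤ fs/2 = 5.49 kHz, appears at 3.7 kHz.
20.06 kHz mod fs = 9.08 kHz.
9.08 kHz > fs/2 = 5.49 kHz, folds to fs − 9.08 kHz = 1.9 kHz.
31.18 kHz mod fs = 9.22 kHz.
9.22 kHz > fs/2 = 5.49 kHz, folds to fs − 9.22 kHz = 1.76 kHz.
1.48 kHz ≤ fs/2 = 5.49 kHz, passes unchanged.
Distinct values: {1.22 kHz, 1.48 kHz, 1.76 kHz, 1.9 kHz, 3.7 kHz}.

1.22 kHz, 1.48 kHz, 1.76 kHz, 1.9 kHz, 3.7 kHz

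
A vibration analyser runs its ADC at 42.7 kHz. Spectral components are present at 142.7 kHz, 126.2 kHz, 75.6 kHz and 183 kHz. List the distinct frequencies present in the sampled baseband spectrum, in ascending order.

1.9 kHz, 9.8 kHz, 12.2 kHz, 14.6 kHz

fs/2 = 21.35 kHz.
142.7 kHz mod fs = 14.6 kHz.
14.6 kHz ≤ fs/2 = 21.35 kHz, appears at 14.6 kHz.
126.2 kHz mod fs = 40.8 kHz.
40.8 kHz > fs/2 = 21.35 kHz, folds to fs − 40.8 kHz = 1.9 kHz.
75.6 kHz mod fs = 32.9 kHz.
32.9 kHz > fs/2 = 21.35 kHz, folds to fs − 32.9 kHz = 9.8 kHz.
183 kHz mod fs = 12.2 kHz.
12.2 kHz ≤ fs/2 = 21.35 kHz, appears at 12.2 kHz.
Distinct values: {1.9 kHz, 9.8 kHz, 12.2 kHz, 14.6 kHz}.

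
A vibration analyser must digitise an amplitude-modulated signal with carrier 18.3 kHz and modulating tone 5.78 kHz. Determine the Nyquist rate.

48.16 kHz

AM sidebands sit at fc ± fm = 12.52 kHz and 24.08 kHz.
Highest-frequency component: 24.08 kHz.
Nyquist rate = 2 × 24.08 kHz = 48.16 kHz.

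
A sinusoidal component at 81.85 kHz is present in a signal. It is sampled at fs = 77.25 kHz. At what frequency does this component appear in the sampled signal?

4.6 kHz

81.85 kHz mod fs = 4.6 kHz.
4.6 kHz ≤ fs/2 = 38.625 kHz, appears at 4.6 kHz.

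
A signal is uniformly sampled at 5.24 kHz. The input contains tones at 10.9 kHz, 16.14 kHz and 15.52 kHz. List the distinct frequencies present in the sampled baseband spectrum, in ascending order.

0.2 kHz, 0.42 kHz

fs/2 = 2.62 kHz.
10.9 kHz mod fs = 0.42 kHz.
0.42 kHz ≤ fs/2 = 2.62 kHz, appears at 0.42 kHz.
16.14 kHz mod fs = 0.42 kHz.
0.42 kHz ≤ fs/2 = 2.62 kHz, appears at 0.42 kHz.
15.52 kHz mod fs = 5.04 kHz.
5.04 kHz > fs/2 = 2.62 kHz, folds to fs − 5.04 kHz = 0.2 kHz.
Distinct values: {0.2 kHz, 0.42 kHz}.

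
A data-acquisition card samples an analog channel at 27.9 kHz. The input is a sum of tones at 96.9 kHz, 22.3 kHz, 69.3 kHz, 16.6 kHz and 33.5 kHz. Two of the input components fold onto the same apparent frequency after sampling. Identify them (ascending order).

22.3 kHz, 33.5 kHz

fs/2 = 13.95 kHz.
96.9 kHz mod fs = 13.2 kHz.
13.2 kHz ≤ fs/2 = 13.95 kHz, appears at 13.2 kHz.
22.3 kHz > fs/2 = 13.95 kHz, folds to fs − 22.3 kHz = 5.6 kHz.
69.3 kHz mod fs = 13.5 kHz.
13.5 kHz ≤ fs/2 = 13.95 kHz, appears at 13.5 kHz.
16.6 kHz > fs/2 = 13.95 kHz, folds to fs − 16.6 kHz = 11.3 kHz.
33.5 kHz mod fs = 5.6 kHz.
5.6 kHz ≤ fs/2 = 13.95 kHz, appears at 5.6 kHz.
22.3 kHz and 33.5 kHz both map to 5.6 kHz.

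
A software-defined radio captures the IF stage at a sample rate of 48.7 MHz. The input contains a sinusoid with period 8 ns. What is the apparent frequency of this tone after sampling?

T = 8 ns → f = 1/T = 125 MHz.
125 MHz mod fs = 27.6 MHz.
27.6 MHz > fs/2 = 24.35 MHz, folds to fs − 27.6 MHz = 21.1 MHz.

21.1 MHz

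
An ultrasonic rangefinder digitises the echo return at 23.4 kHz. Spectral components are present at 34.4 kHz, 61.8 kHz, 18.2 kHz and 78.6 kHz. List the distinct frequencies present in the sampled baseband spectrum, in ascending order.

5.2 kHz, 8.4 kHz, 11 kHz

fs/2 = 11.7 kHz.
34.4 kHz mod fs = 11 kHz.
11 kHz ≤ fs/2 = 11.7 kHz, appears at 11 kHz.
61.8 kHz mod fs = 15 kHz.
15 kHz > fs/2 = 11.7 kHz, folds to fs − 15 kHz = 8.4 kHz.
18.2 kHz > fs/2 = 11.7 kHz, folds to fs − 18.2 kHz = 5.2 kHz.
78.6 kHz mod fs = 8.4 kHz.
8.4 kHz ≤ fs/2 = 11.7 kHz, appears at 8.4 kHz.
Distinct values: {5.2 kHz, 8.4 kHz, 11 kHz}.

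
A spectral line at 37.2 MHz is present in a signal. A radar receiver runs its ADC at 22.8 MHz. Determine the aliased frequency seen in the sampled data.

8.4 MHz

37.2 MHz mod fs = 14.4 MHz.
14.4 MHz > fs/2 = 11.4 MHz, folds to fs − 14.4 MHz = 8.4 MHz.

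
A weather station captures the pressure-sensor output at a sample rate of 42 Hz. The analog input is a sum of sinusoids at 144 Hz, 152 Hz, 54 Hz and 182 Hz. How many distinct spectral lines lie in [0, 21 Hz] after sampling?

fs/2 = 21 Hz.
144 Hz mod fs = 18 Hz.
18 Hz ≤ fs/2 = 21 Hz, appears at 18 Hz.
152 Hz mod fs = 26 Hz.
26 Hz > fs/2 = 21 Hz, folds to fs − 26 Hz = 16 Hz.
54 Hz mod fs = 12 Hz.
12 Hz ≤ fs/2 = 21 Hz, appears at 12 Hz.
182 Hz mod fs = 14 Hz.
14 Hz ≤ fs/2 = 21 Hz, appears at 14 Hz.
Distinct values: {12 Hz, 14 Hz, 16 Hz, 18 Hz} → 4.

4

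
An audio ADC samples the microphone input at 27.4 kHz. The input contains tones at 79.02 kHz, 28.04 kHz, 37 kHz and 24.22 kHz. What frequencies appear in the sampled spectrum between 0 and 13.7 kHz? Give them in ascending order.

fs/2 = 13.7 kHz.
79.02 kHz mod fs = 24.22 kHz.
24.22 kHz > fs/2 = 13.7 kHz, folds to fs − 24.22 kHz = 3.18 kHz.
28.04 kHz mod fs = 0.64 kHz.
0.64 kHz ≤ fs/2 = 13.7 kHz, appears at 0.64 kHz.
37 kHz mod fs = 9.6 kHz.
9.6 kHz ≤ fs/2 = 13.7 kHz, appears at 9.6 kHz.
24.22 kHz > fs/2 = 13.7 kHz, folds to fs − 24.22 kHz = 3.18 kHz.
Distinct values: {0.64 kHz, 3.18 kHz, 9.6 kHz}.

0.64 kHz, 3.18 kHz, 9.6 kHz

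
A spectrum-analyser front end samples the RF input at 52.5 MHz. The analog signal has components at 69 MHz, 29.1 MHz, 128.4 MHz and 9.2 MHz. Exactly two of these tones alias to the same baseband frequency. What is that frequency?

23.4 MHz

fs/2 = 26.25 MHz.
69 MHz mod fs = 16.5 MHz.
16.5 MHz ≤ fs/2 = 26.25 MHz, appears at 16.5 MHz.
29.1 MHz > fs/2 = 26.25 MHz, folds to fs − 29.1 MHz = 23.4 MHz.
128.4 MHz mod fs = 23.4 MHz.
23.4 MHz ≤ fs/2 = 26.25 MHz, appears at 23.4 MHz.
9.2 MHz ≤ fs/2 = 26.25 MHz, passes unchanged.
29.1 MHz and 128.4 MHz both map to 23.4 MHz.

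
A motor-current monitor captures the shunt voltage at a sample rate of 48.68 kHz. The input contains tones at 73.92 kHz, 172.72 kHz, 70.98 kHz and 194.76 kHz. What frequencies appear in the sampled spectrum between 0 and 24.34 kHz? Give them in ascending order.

0.04 kHz, 22 kHz, 22.3 kHz, 23.44 kHz

fs/2 = 24.34 kHz.
73.92 kHz mod fs = 25.24 kHz.
25.24 kHz > fs/2 = 24.34 kHz, folds to fs − 25.24 kHz = 23.44 kHz.
172.72 kHz mod fs = 26.68 kHz.
26.68 kHz > fs/2 = 24.34 kHz, folds to fs − 26.68 kHz = 22 kHz.
70.98 kHz mod fs = 22.3 kHz.
22.3 kHz ≤ fs/2 = 24.34 kHz, appears at 22.3 kHz.
194.76 kHz mod fs = 0.04 kHz.
0.04 kHz ≤ fs/2 = 24.34 kHz, appears at 0.04 kHz.
Distinct values: {0.04 kHz, 22 kHz, 22.3 kHz, 23.44 kHz}.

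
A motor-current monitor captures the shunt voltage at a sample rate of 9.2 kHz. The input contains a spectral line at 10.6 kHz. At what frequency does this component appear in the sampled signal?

10.6 kHz mod fs = 1.4 kHz.
1.4 kHz ≤ fs/2 = 4.6 kHz, appears at 1.4 kHz.

1.4 kHz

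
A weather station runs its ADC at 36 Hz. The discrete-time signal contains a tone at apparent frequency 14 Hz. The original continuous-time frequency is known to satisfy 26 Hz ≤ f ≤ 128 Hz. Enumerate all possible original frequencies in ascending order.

Frequencies that alias to 14 Hz are k·fs ± 14 Hz for integer k ≥ 0.
k=0: 14 Hz.
k=1: 22 Hz, 50 Hz.
k=2: 58 Hz, 86 Hz.
k=3: 94 Hz, 122 Hz.
k=4: 130 Hz, 158 Hz.
Within [26 Hz, 128 Hz]: 50 Hz, 58 Hz, 86 Hz, 94 Hz, 122 Hz.

50 Hz, 58 Hz, 86 Hz, 94 Hz, 122 Hz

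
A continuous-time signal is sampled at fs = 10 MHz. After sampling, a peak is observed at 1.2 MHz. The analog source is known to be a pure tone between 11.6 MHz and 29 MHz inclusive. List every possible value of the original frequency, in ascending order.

18.8 MHz, 21.2 MHz, 28.8 MHz

Frequencies that alias to 1.2 MHz are k·fs ± 1.2 MHz for integer k ≥ 0.
k=0: 1.2 MHz.
k=1: 8.8 MHz, 11.2 MHz.
k=2: 18.8 MHz, 21.2 MHz.
k=3: 28.8 MHz, 31.2 MHz.
k=4: 38.8 MHz, 41.2 MHz.
Within [11.6 MHz, 29 MHz]: 18.8 MHz, 21.2 MHz, 28.8 MHz.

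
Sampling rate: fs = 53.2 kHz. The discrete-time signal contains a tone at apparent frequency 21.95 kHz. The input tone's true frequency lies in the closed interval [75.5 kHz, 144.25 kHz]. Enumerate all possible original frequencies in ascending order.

84.45 kHz, 128.35 kHz, 137.65 kHz

Frequencies that alias to 21.95 kHz are k·fs ± 21.95 kHz for integer k ≥ 0.
k=0: 21.95 kHz.
k=1: 31.25 kHz, 75.15 kHz.
k=2: 84.45 kHz, 128.35 kHz.
k=3: 137.65 kHz, 181.55 kHz.
k=4: 190.85 kHz, 234.75 kHz.
Within [75.5 kHz, 144.25 kHz]: 84.45 kHz, 128.35 kHz, 137.65 kHz.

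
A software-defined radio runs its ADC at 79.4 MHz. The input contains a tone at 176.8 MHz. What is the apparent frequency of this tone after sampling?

18 MHz

176.8 MHz mod fs = 18 MHz.
18 MHz ≤ fs/2 = 39.7 MHz, appears at 18 MHz.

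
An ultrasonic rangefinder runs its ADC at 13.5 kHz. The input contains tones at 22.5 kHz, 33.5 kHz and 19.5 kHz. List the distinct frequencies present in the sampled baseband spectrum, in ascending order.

fs/2 = 6.75 kHz.
22.5 kHz mod fs = 9 kHz.
9 kHz > fs/2 = 6.75 kHz, folds to fs − 9 kHz = 4.5 kHz.
33.5 kHz mod fs = 6.5 kHz.
6.5 kHz ≤ fs/2 = 6.75 kHz, appears at 6.5 kHz.
19.5 kHz mod fs = 6 kHz.
6 kHz ≤ fs/2 = 6.75 kHz, appears at 6 kHz.
Distinct values: {4.5 kHz, 6 kHz, 6.5 kHz}.

4.5 kHz, 6 kHz, 6.5 kHz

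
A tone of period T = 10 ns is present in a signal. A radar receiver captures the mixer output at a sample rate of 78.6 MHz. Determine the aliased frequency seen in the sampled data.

21.4 MHz

T = 10 ns → f = 1/T = 100 MHz.
100 MHz mod fs = 21.4 MHz.
21.4 MHz ≤ fs/2 = 39.3 MHz, appears at 21.4 MHz.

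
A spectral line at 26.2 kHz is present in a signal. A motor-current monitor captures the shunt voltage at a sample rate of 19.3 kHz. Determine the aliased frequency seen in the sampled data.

26.2 kHz mod fs = 6.9 kHz.
6.9 kHz ≤ fs/2 = 9.65 kHz, appears at 6.9 kHz.

6.9 kHz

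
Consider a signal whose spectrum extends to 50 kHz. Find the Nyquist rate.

Nyquist rate = 2 × 50 kHz = 100 kHz.

100 kHz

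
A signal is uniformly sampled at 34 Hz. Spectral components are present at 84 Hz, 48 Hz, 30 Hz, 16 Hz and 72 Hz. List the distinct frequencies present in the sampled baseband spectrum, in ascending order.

4 Hz, 14 Hz, 16 Hz

fs/2 = 17 Hz.
84 Hz mod fs = 16 Hz.
16 Hz ≤ fs/2 = 17 Hz, appears at 16 Hz.
48 Hz mod fs = 14 Hz.
14 Hz ≤ fs/2 = 17 Hz, appears at 14 Hz.
30 Hz > fs/2 = 17 Hz, folds to fs − 30 Hz = 4 Hz.
16 Hz ≤ fs/2 = 17 Hz, passes unchanged.
72 Hz mod fs = 4 Hz.
4 Hz ≤ fs/2 = 17 Hz, appears at 4 Hz.
Distinct values: {4 Hz, 14 Hz, 16 Hz}.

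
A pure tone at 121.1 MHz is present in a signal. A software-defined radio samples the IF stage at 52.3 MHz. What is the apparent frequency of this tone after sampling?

121.1 MHz mod fs = 16.5 MHz.
16.5 MHz ≤ fs/2 = 26.15 MHz, appears at 16.5 MHz.

16.5 MHz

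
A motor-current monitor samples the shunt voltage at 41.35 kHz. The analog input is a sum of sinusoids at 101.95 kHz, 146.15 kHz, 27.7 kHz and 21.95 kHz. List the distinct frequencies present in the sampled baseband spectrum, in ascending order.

fs/2 = 20.675 kHz.
101.95 kHz mod fs = 19.25 kHz.
19.25 kHz ≤ fs/2 = 20.675 kHz, appears at 19.25 kHz.
146.15 kHz mod fs = 22.1 kHz.
22.1 kHz > fs/2 = 20.675 kHz, folds to fs − 22.1 kHz = 19.25 kHz.
27.7 kHz > fs/2 = 20.675 kHz, folds to fs − 27.7 kHz = 13.65 kHz.
21.95 kHz > fs/2 = 20.675 kHz, folds to fs − 21.95 kHz = 19.4 kHz.
Distinct values: {13.65 kHz, 19.25 kHz, 19.4 kHz}.

13.65 kHz, 19.25 kHz, 19.4 kHz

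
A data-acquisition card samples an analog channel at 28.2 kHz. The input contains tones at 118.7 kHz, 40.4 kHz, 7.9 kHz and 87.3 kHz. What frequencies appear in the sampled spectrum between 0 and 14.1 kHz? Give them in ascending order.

2.7 kHz, 5.9 kHz, 7.9 kHz, 12.2 kHz

fs/2 = 14.1 kHz.
118.7 kHz mod fs = 5.9 kHz.
5.9 kHz ≤ fs/2 = 14.1 kHz, appears at 5.9 kHz.
40.4 kHz mod fs = 12.2 kHz.
12.2 kHz ≤ fs/2 = 14.1 kHz, appears at 12.2 kHz.
7.9 kHz ≤ fs/2 = 14.1 kHz, passes unchanged.
87.3 kHz mod fs = 2.7 kHz.
2.7 kHz ≤ fs/2 = 14.1 kHz, appears at 2.7 kHz.
Distinct values: {2.7 kHz, 5.9 kHz, 7.9 kHz, 12.2 kHz}.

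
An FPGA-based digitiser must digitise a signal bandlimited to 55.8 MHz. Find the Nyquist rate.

Nyquist rate = 2 × 55.8 MHz = 111.6 MHz.

111.6 MHz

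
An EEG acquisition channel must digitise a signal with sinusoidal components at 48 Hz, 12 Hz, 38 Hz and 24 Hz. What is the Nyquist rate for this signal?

96 Hz

Highest-frequency component: 48 Hz.
Nyquist rate = 2 × 48 Hz = 96 Hz.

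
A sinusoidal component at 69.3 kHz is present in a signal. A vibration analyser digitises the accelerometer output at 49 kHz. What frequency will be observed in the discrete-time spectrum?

20.3 kHz

69.3 kHz mod fs = 20.3 kHz.
20.3 kHz ≤ fs/2 = 24.5 kHz, appears at 20.3 kHz.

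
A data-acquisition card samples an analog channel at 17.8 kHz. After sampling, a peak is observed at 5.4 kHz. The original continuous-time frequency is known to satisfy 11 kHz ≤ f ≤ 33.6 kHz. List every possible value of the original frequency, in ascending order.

Frequencies that alias to 5.4 kHz are k·fs ± 5.4 kHz for integer k ≥ 0.
k=0: 5.4 kHz.
k=1: 12.4 kHz, 23.2 kHz.
k=2: 30.2 kHz, 41 kHz.
k=3: 48 kHz, 58.8 kHz.
Within [11 kHz, 33.6 kHz]: 12.4 kHz, 23.2 kHz, 30.2 kHz.

12.4 kHz, 23.2 kHz, 30.2 kHz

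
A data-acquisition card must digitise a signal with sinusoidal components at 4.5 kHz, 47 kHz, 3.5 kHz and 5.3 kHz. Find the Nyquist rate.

Highest-frequency component: 47 kHz.
Nyquist rate = 2 × 47 kHz = 94 kHz.

94 kHz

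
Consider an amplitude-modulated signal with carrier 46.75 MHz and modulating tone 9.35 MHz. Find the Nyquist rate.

112.2 MHz

AM sidebands sit at fc ± fm = 37.4 MHz and 56.1 MHz.
Highest-frequency component: 56.1 MHz.
Nyquist rate = 2 × 56.1 MHz = 112.2 MHz.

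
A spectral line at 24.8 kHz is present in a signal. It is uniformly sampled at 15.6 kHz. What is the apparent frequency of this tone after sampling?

24.8 kHz mod fs = 9.2 kHz.
9.2 kHz > fs/2 = 7.8 kHz, folds to fs − 9.2 kHz = 6.4 kHz.

6.4 kHz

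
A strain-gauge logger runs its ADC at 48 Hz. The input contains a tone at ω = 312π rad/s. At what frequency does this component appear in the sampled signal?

ω = 312π rad/s → f = ω/(2π) = 156 Hz.
156 Hz mod fs = 12 Hz.
12 Hz ≤ fs/2 = 24 Hz, appears at 12 Hz.

12 Hz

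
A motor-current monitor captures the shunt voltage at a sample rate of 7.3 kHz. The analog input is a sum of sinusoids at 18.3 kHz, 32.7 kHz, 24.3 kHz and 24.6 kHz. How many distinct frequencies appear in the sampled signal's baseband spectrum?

4

fs/2 = 3.65 kHz.
18.3 kHz mod fs = 3.7 kHz.
3.7 kHz > fs/2 = 3.65 kHz, folds to fs − 3.7 kHz = 3.6 kHz.
32.7 kHz mod fs = 3.5 kHz.
3.5 kHz ≤ fs/2 = 3.65 kHz, appears at 3.5 kHz.
24.3 kHz mod fs = 2.4 kHz.
2.4 kHz ≤ fs/2 = 3.65 kHz, appears at 2.4 kHz.
24.6 kHz mod fs = 2.7 kHz.
2.7 kHz ≤ fs/2 = 3.65 kHz, appears at 2.7 kHz.
Distinct values: {2.4 kHz, 2.7 kHz, 3.5 kHz, 3.6 kHz} → 4.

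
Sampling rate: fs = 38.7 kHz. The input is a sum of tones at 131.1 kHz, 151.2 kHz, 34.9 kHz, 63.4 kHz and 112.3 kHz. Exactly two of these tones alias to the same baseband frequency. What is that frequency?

3.8 kHz

fs/2 = 19.35 kHz.
131.1 kHz mod fs = 15 kHz.
15 kHz ≤ fs/2 = 19.35 kHz, appears at 15 kHz.
151.2 kHz mod fs = 35.1 kHz.
35.1 kHz > fs/2 = 19.35 kHz, folds to fs − 35.1 kHz = 3.6 kHz.
34.9 kHz > fs/2 = 19.35 kHz, folds to fs − 34.9 kHz = 3.8 kHz.
63.4 kHz mod fs = 24.7 kHz.
24.7 kHz > fs/2 = 19.35 kHz, folds to fs − 24.7 kHz = 14 kHz.
112.3 kHz mod fs = 34.9 kHz.
34.9 kHz > fs/2 = 19.35 kHz, folds to fs − 34.9 kHz = 3.8 kHz.
34.9 kHz and 112.3 kHz both map to 3.8 kHz.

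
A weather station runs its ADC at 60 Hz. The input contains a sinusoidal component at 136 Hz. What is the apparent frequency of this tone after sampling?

16 Hz

136 Hz mod fs = 16 Hz.
16 Hz ≤ fs/2 = 30 Hz, appears at 16 Hz.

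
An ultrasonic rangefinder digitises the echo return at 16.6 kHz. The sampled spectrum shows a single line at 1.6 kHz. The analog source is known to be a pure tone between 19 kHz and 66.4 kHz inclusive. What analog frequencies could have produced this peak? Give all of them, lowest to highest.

Frequencies that alias to 1.6 kHz are k·fs ± 1.6 kHz for integer k ≥ 0.
k=0: 1.6 kHz.
k=1: 15 kHz, 18.2 kHz.
k=2: 31.6 kHz, 34.8 kHz.
k=3: 48.2 kHz, 51.4 kHz.
k=4: 64.8 kHz, 68 kHz.
k=5: 81.4 kHz, 84.6 kHz.
Within [19 kHz, 66.4 kHz]: 31.6 kHz, 34.8 kHz, 48.2 kHz, 51.4 kHz, 64.8 kHz.

31.6 kHz, 34.8 kHz, 48.2 kHz, 51.4 kHz, 64.8 kHz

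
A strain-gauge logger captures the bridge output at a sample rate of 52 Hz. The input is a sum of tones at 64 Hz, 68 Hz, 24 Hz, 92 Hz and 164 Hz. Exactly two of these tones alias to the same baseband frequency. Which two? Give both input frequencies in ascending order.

fs/2 = 26 Hz.
64 Hz mod fs = 12 Hz.
12 Hz ≤ fs/2 = 26 Hz, appears at 12 Hz.
68 Hz mod fs = 16 Hz.
16 Hz ≤ fs/2 = 26 Hz, appears at 16 Hz.
24 Hz ≤ fs/2 = 26 Hz, passes unchanged.
92 Hz mod fs = 40 Hz.
40 Hz > fs/2 = 26 Hz, folds to fs − 40 Hz = 12 Hz.
164 Hz mod fs = 8 Hz.
8 Hz ≤ fs/2 = 26 Hz, appears at 8 Hz.
64 Hz and 92 Hz both map to 12 Hz.

64 Hz, 92 Hz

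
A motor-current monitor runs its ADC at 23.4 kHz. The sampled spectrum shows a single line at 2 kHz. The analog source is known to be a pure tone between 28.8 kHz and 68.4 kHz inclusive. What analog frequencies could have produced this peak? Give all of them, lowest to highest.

44.8 kHz, 48.8 kHz, 68.2 kHz

Frequencies that alias to 2 kHz are k·fs ± 2 kHz for integer k ≥ 0.
k=0: 2 kHz.
k=1: 21.4 kHz, 25.4 kHz.
k=2: 44.8 kHz, 48.8 kHz.
k=3: 68.2 kHz, 72.2 kHz.
k=4: 91.6 kHz, 95.6 kHz.
Within [28.8 kHz, 68.4 kHz]: 44.8 kHz, 48.8 kHz, 68.2 kHz.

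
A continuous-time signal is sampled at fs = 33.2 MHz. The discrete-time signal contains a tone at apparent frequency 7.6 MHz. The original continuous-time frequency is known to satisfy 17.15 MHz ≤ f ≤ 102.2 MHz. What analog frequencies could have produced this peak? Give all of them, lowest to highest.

Frequencies that alias to 7.6 MHz are k·fs ± 7.6 MHz for integer k ≥ 0.
k=0: 7.6 MHz.
k=1: 25.6 MHz, 40.8 MHz.
k=2: 58.8 MHz, 74 MHz.
k=3: 92 MHz, 107.2 MHz.
k=4: 125.2 MHz, 140.4 MHz.
Within [17.15 MHz, 102.2 MHz]: 25.6 MHz, 40.8 MHz, 58.8 MHz, 74 MHz, 92 MHz.

25.6 MHz, 40.8 MHz, 58.8 MHz, 74 MHz, 92 MHz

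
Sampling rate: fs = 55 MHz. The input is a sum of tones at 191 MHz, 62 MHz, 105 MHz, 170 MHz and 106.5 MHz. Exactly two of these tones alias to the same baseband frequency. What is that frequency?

5 MHz

fs/2 = 27.5 MHz.
191 MHz mod fs = 26 MHz.
26 MHz ≤ fs/2 = 27.5 MHz, appears at 26 MHz.
62 MHz mod fs = 7 MHz.
7 MHz ≤ fs/2 = 27.5 MHz, appears at 7 MHz.
105 MHz mod fs = 50 MHz.
50 MHz > fs/2 = 27.5 MHz, folds to fs − 50 MHz = 5 MHz.
170 MHz mod fs = 5 MHz.
5 MHz ≤ fs/2 = 27.5 MHz, appears at 5 MHz.
106.5 MHz mod fs = 51.5 MHz.
51.5 MHz > fs/2 = 27.5 MHz, folds to fs − 51.5 MHz = 3.5 MHz.
105 MHz and 170 MHz both map to 5 MHz.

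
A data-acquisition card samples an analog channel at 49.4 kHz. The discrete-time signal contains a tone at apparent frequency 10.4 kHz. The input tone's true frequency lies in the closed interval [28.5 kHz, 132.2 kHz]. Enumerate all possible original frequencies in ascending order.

39 kHz, 59.8 kHz, 88.4 kHz, 109.2 kHz

Frequencies that alias to 10.4 kHz are k·fs ± 10.4 kHz for integer k ≥ 0.
k=0: 10.4 kHz.
k=1: 39 kHz, 59.8 kHz.
k=2: 88.4 kHz, 109.2 kHz.
k=3: 137.8 kHz, 158.6 kHz.
Within [28.5 kHz, 132.2 kHz]: 39 kHz, 59.8 kHz, 88.4 kHz, 109.2 kHz.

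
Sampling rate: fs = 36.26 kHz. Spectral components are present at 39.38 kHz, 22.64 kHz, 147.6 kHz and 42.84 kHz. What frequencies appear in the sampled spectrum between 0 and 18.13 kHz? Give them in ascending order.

2.56 kHz, 3.12 kHz, 6.58 kHz, 13.62 kHz

fs/2 = 18.13 kHz.
39.38 kHz mod fs = 3.12 kHz.
3.12 kHz ≤ fs/2 = 18.13 kHz, appears at 3.12 kHz.
22.64 kHz > fs/2 = 18.13 kHz, folds to fs − 22.64 kHz = 13.62 kHz.
147.6 kHz mod fs = 2.56 kHz.
2.56 kHz ≤ fs/2 = 18.13 kHz, appears at 2.56 kHz.
42.84 kHz mod fs = 6.58 kHz.
6.58 kHz ≤ fs/2 = 18.13 kHz, appears at 6.58 kHz.
Distinct values: {2.56 kHz, 3.12 kHz, 6.58 kHz, 13.62 kHz}.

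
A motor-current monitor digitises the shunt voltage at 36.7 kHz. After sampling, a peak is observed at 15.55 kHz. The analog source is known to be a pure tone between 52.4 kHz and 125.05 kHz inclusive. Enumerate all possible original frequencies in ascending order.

Frequencies that alias to 15.55 kHz are k·fs ± 15.55 kHz for integer k ≥ 0.
k=0: 15.55 kHz.
k=1: 21.15 kHz, 52.25 kHz.
k=2: 57.85 kHz, 88.95 kHz.
k=3: 94.55 kHz, 125.65 kHz.
k=4: 131.25 kHz, 162.35 kHz.
Within [52.4 kHz, 125.05 kHz]: 57.85 kHz, 88.95 kHz, 94.55 kHz.

57.85 kHz, 88.95 kHz, 94.55 kHz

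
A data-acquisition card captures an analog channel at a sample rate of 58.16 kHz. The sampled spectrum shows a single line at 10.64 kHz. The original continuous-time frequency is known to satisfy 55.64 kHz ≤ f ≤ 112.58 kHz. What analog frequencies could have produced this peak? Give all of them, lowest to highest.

Frequencies that alias to 10.64 kHz are k·fs ± 10.64 kHz for integer k ≥ 0.
k=0: 10.64 kHz.
k=1: 47.52 kHz, 68.8 kHz.
k=2: 105.68 kHz, 126.96 kHz.
k=3: 163.84 kHz, 185.12 kHz.
Within [55.64 kHz, 112.58 kHz]: 68.8 kHz, 105.68 kHz.

68.8 kHz, 105.68 kHz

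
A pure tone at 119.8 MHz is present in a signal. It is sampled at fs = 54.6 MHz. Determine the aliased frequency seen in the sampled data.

119.8 MHz mod fs = 10.6 MHz.
10.6 MHz ≤ fs/2 = 27.3 MHz, appears at 10.6 MHz.

10.6 MHz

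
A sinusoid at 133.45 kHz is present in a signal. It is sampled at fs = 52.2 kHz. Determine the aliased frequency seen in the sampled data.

23.15 kHz

133.45 kHz mod fs = 29.05 kHz.
29.05 kHz > fs/2 = 26.1 kHz, folds to fs − 29.05 kHz = 23.15 kHz.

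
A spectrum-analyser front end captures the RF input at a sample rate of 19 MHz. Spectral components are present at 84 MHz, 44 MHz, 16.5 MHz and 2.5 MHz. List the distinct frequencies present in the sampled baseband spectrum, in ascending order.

2.5 MHz, 6 MHz, 8 MHz

fs/2 = 9.5 MHz.
84 MHz mod fs = 8 MHz.
8 MHz ≤ fs/2 = 9.5 MHz, appears at 8 MHz.
44 MHz mod fs = 6 MHz.
6 MHz ≤ fs/2 = 9.5 MHz, appears at 6 MHz.
16.5 MHz > fs/2 = 9.5 MHz, folds to fs − 16.5 MHz = 2.5 MHz.
2.5 MHz ≤ fs/2 = 9.5 MHz, passes unchanged.
Distinct values: {2.5 MHz, 6 MHz, 8 MHz}.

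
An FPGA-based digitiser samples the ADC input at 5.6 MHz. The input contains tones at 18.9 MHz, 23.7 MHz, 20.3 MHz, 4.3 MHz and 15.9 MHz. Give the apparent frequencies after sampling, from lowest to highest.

0.9 MHz, 1.3 MHz, 2.1 MHz

fs/2 = 2.8 MHz.
18.9 MHz mod fs = 2.1 MHz.
2.1 MHz ≤ fs/2 = 2.8 MHz, appears at 2.1 MHz.
23.7 MHz mod fs = 1.3 MHz.
1.3 MHz ≤ fs/2 = 2.8 MHz, appears at 1.3 MHz.
20.3 MHz mod fs = 3.5 MHz.
3.5 MHz > fs/2 = 2.8 MHz, folds to fs − 3.5 MHz = 2.1 MHz.
4.3 MHz > fs/2 = 2.8 MHz, folds to fs − 4.3 MHz = 1.3 MHz.
15.9 MHz mod fs = 4.7 MHz.
4.7 MHz > fs/2 = 2.8 MHz, folds to fs − 4.7 MHz = 0.9 MHz.
Distinct values: {0.9 MHz, 1.3 MHz, 2.1 MHz}.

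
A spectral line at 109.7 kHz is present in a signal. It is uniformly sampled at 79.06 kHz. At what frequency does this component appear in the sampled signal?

30.64 kHz

109.7 kHz mod fs = 30.64 kHz.
30.64 kHz ≤ fs/2 = 39.53 kHz, appears at 30.64 kHz.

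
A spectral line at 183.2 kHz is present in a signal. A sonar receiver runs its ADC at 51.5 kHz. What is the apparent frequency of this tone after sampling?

22.8 kHz

183.2 kHz mod fs = 28.7 kHz.
28.7 kHz > fs/2 = 25.75 kHz, folds to fs − 28.7 kHz = 22.8 kHz.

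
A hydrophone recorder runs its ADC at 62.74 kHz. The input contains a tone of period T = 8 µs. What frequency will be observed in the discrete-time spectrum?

0.48 kHz

T = 8 µs → f = 1/T = 125 kHz.
125 kHz mod fs = 62.26 kHz.
62.26 kHz > fs/2 = 31.37 kHz, folds to fs − 62.26 kHz = 0.48 kHz.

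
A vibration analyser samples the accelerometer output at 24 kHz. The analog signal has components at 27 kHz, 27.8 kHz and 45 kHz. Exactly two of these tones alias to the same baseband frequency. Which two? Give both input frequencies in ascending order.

fs/2 = 12 kHz.
27 kHz mod fs = 3 kHz.
3 kHz ≤ fs/2 = 12 kHz, appears at 3 kHz.
27.8 kHz mod fs = 3.8 kHz.
3.8 kHz ≤ fs/2 = 12 kHz, appears at 3.8 kHz.
45 kHz mod fs = 21 kHz.
21 kHz > fs/2 = 12 kHz, folds to fs − 21 kHz = 3 kHz.
27 kHz and 45 kHz both map to 3 kHz.

27 kHz, 45 kHz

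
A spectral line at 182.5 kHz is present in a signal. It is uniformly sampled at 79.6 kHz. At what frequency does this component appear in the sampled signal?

182.5 kHz mod fs = 23.3 kHz.
23.3 kHz ≤ fs/2 = 39.8 kHz, appears at 23.3 kHz.

23.3 kHz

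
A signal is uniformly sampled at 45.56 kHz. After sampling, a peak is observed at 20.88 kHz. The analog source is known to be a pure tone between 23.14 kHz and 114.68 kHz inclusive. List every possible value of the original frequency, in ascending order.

24.68 kHz, 66.44 kHz, 70.24 kHz, 112 kHz

Frequencies that alias to 20.88 kHz are k·fs ± 20.88 kHz for integer k ≥ 0.
k=0: 20.88 kHz.
k=1: 24.68 kHz, 66.44 kHz.
k=2: 70.24 kHz, 112 kHz.
k=3: 115.8 kHz, 157.56 kHz.
Within [23.14 kHz, 114.68 kHz]: 24.68 kHz, 66.44 kHz, 70.24 kHz, 112 kHz.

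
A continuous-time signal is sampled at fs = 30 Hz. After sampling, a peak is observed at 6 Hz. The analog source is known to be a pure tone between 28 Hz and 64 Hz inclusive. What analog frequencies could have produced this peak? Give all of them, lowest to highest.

36 Hz, 54 Hz

Frequencies that alias to 6 Hz are k·fs ± 6 Hz for integer k ≥ 0.
k=0: 6 Hz.
k=1: 24 Hz, 36 Hz.
k=2: 54 Hz, 66 Hz.
k=3: 84 Hz, 96 Hz.
Within [28 Hz, 64 Hz]: 36 Hz, 54 Hz.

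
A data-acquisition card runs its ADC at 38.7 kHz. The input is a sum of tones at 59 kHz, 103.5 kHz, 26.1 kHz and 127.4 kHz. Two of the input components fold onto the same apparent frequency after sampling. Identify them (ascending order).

26.1 kHz, 103.5 kHz

fs/2 = 19.35 kHz.
59 kHz mod fs = 20.3 kHz.
20.3 kHz > fs/2 = 19.35 kHz, folds to fs − 20.3 kHz = 18.4 kHz.
103.5 kHz mod fs = 26.1 kHz.
26.1 kHz > fs/2 = 19.35 kHz, folds to fs − 26.1 kHz = 12.6 kHz.
26.1 kHz > fs/2 = 19.35 kHz, folds to fs − 26.1 kHz = 12.6 kHz.
127.4 kHz mod fs = 11.3 kHz.
11.3 kHz ≤ fs/2 = 19.35 kHz, appears at 11.3 kHz.
26.1 kHz and 103.5 kHz both map to 12.6 kHz.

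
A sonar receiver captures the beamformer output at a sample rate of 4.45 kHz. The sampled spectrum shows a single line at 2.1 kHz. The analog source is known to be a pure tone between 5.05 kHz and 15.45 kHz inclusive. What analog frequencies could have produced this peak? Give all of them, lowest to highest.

6.55 kHz, 6.8 kHz, 11 kHz, 11.25 kHz, 15.45 kHz

Frequencies that alias to 2.1 kHz are k·fs ± 2.1 kHz for integer k ≥ 0.
k=0: 2.1 kHz.
k=1: 2.35 kHz, 6.55 kHz.
k=2: 6.8 kHz, 11 kHz.
k=3: 11.25 kHz, 15.45 kHz.
k=4: 15.7 kHz, 19.9 kHz.
Within [5.05 kHz, 15.45 kHz]: 6.55 kHz, 6.8 kHz, 11 kHz, 11.25 kHz, 15.45 kHz.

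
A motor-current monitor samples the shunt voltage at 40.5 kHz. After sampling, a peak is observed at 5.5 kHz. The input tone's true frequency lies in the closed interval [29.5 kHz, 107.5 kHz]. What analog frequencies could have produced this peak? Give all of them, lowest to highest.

35 kHz, 46 kHz, 75.5 kHz, 86.5 kHz

Frequencies that alias to 5.5 kHz are k·fs ± 5.5 kHz for integer k ≥ 0.
k=0: 5.5 kHz.
k=1: 35 kHz, 46 kHz.
k=2: 75.5 kHz, 86.5 kHz.
k=3: 116 kHz, 127 kHz.
Within [29.5 kHz, 107.5 kHz]: 35 kHz, 46 kHz, 75.5 kHz, 86.5 kHz.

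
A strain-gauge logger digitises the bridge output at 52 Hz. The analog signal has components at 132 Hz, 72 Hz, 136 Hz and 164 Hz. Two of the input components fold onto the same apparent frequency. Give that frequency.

20 Hz

fs/2 = 26 Hz.
132 Hz mod fs = 28 Hz.
28 Hz > fs/2 = 26 Hz, folds to fs − 28 Hz = 24 Hz.
72 Hz mod fs = 20 Hz.
20 Hz ≤ fs/2 = 26 Hz, appears at 20 Hz.
136 Hz mod fs = 32 Hz.
32 Hz > fs/2 = 26 Hz, folds to fs − 32 Hz = 20 Hz.
164 Hz mod fs = 8 Hz.
8 Hz ≤ fs/2 = 26 Hz, appears at 8 Hz.
72 Hz and 136 Hz both map to 20 Hz.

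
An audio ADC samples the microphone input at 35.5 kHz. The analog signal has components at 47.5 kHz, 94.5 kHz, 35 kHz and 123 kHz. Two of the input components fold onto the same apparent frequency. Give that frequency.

12 kHz

fs/2 = 17.75 kHz.
47.5 kHz mod fs = 12 kHz.
12 kHz ≤ fs/2 = 17.75 kHz, appears at 12 kHz.
94.5 kHz mod fs = 23.5 kHz.
23.5 kHz > fs/2 = 17.75 kHz, folds to fs − 23.5 kHz = 12 kHz.
35 kHz > fs/2 = 17.75 kHz, folds to fs − 35 kHz = 0.5 kHz.
123 kHz mod fs = 16.5 kHz.
16.5 kHz ≤ fs/2 = 17.75 kHz, appears at 16.5 kHz.
47.5 kHz and 94.5 kHz both map to 12 kHz.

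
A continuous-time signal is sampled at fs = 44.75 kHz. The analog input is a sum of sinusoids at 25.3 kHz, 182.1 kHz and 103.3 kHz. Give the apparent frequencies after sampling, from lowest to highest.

3.1 kHz, 13.8 kHz, 19.45 kHz

fs/2 = 22.375 kHz.
25.3 kHz > fs/2 = 22.375 kHz, folds to fs − 25.3 kHz = 19.45 kHz.
182.1 kHz mod fs = 3.1 kHz.
3.1 kHz ≤ fs/2 = 22.375 kHz, appears at 3.1 kHz.
103.3 kHz mod fs = 13.8 kHz.
13.8 kHz ≤ fs/2 = 22.375 kHz, appears at 13.8 kHz.
Distinct values: {3.1 kHz, 13.8 kHz, 19.45 kHz}.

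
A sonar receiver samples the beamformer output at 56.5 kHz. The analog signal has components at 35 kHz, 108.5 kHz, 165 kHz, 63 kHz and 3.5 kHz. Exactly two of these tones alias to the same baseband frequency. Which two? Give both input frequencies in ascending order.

fs/2 = 28.25 kHz.
35 kHz > fs/2 = 28.25 kHz, folds to fs − 35 kHz = 21.5 kHz.
108.5 kHz mod fs = 52 kHz.
52 kHz > fs/2 = 28.25 kHz, folds to fs − 52 kHz = 4.5 kHz.
165 kHz mod fs = 52 kHz.
52 kHz > fs/2 = 28.25 kHz, folds to fs − 52 kHz = 4.5 kHz.
63 kHz mod fs = 6.5 kHz.
6.5 kHz ≤ fs/2 = 28.25 kHz, appears at 6.5 kHz.
3.5 kHz ≤ fs/2 = 28.25 kHz, passes unchanged.
108.5 kHz and 165 kHz both map to 4.5 kHz.

108.5 kHz, 165 kHz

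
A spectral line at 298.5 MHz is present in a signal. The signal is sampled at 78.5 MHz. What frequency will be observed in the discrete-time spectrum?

15.5 MHz

298.5 MHz mod fs = 63 MHz.
63 MHz > fs/2 = 39.25 MHz, folds to fs − 63 MHz = 15.5 MHz.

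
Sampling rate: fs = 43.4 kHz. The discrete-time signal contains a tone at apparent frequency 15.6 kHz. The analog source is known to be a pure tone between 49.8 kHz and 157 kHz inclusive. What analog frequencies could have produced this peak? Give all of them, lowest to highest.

Frequencies that alias to 15.6 kHz are k·fs ± 15.6 kHz for integer k ≥ 0.
k=0: 15.6 kHz.
k=1: 27.8 kHz, 59 kHz.
k=2: 71.2 kHz, 102.4 kHz.
k=3: 114.6 kHz, 145.8 kHz.
k=4: 158 kHz, 189.2 kHz.
Within [49.8 kHz, 157 kHz]: 59 kHz, 71.2 kHz, 102.4 kHz, 114.6 kHz, 145.8 kHz.

59 kHz, 71.2 kHz, 102.4 kHz, 114.6 kHz, 145.8 kHz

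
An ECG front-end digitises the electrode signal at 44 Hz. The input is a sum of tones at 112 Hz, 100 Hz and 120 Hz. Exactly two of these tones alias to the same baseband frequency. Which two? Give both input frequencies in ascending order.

fs/2 = 22 Hz.
112 Hz mod fs = 24 Hz.
24 Hz > fs/2 = 22 Hz, folds to fs − 24 Hz = 20 Hz.
100 Hz mod fs = 12 Hz.
12 Hz ≤ fs/2 = 22 Hz, appears at 12 Hz.
120 Hz mod fs = 32 Hz.
32 Hz > fs/2 = 22 Hz, folds to fs − 32 Hz = 12 Hz.
100 Hz and 120 Hz both map to 12 Hz.

100 Hz, 120 Hz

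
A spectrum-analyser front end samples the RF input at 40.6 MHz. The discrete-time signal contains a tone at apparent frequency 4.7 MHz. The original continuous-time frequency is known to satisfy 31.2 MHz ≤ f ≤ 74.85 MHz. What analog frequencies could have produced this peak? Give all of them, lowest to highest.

Frequencies that alias to 4.7 MHz are k·fs ± 4.7 MHz for integer k ≥ 0.
k=0: 4.7 MHz.
k=1: 35.9 MHz, 45.3 MHz.
k=2: 76.5 MHz, 85.9 MHz.
Within [31.2 MHz, 74.85 MHz]: 35.9 MHz, 45.3 MHz.

35.9 MHz, 45.3 MHz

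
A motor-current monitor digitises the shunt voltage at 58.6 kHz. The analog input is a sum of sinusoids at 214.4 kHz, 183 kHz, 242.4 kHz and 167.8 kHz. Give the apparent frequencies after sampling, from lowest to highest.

7.2 kHz, 8 kHz, 20 kHz

fs/2 = 29.3 kHz.
214.4 kHz mod fs = 38.6 kHz.
38.6 kHz > fs/2 = 29.3 kHz, folds to fs − 38.6 kHz = 20 kHz.
183 kHz mod fs = 7.2 kHz.
7.2 kHz ≤ fs/2 = 29.3 kHz, appears at 7.2 kHz.
242.4 kHz mod fs = 8 kHz.
8 kHz ≤ fs/2 = 29.3 kHz, appears at 8 kHz.
167.8 kHz mod fs = 50.6 kHz.
50.6 kHz > fs/2 = 29.3 kHz, folds to fs − 50.6 kHz = 8 kHz.
Distinct values: {7.2 kHz, 8 kHz, 20 kHz}.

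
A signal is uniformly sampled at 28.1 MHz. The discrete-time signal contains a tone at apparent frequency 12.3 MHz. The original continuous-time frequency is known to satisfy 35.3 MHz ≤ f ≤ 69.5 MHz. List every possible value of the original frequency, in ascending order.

Frequencies that alias to 12.3 MHz are k·fs ± 12.3 MHz for integer k ≥ 0.
k=0: 12.3 MHz.
k=1: 15.8 MHz, 40.4 MHz.
k=2: 43.9 MHz, 68.5 MHz.
k=3: 72 MHz, 96.6 MHz.
Within [35.3 MHz, 69.5 MHz]: 40.4 MHz, 43.9 MHz, 68.5 MHz.

40.4 MHz, 43.9 MHz, 68.5 MHz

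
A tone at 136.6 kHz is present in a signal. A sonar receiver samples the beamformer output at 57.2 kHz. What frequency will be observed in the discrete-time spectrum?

136.6 kHz mod fs = 22.2 kHz.
22.2 kHz ≤ fs/2 = 28.6 kHz, appears at 22.2 kHz.

22.2 kHz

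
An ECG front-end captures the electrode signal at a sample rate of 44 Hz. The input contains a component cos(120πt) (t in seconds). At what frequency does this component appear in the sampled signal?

ω = 120π rad/s → f = ω/(2π) = 60 Hz.
60 Hz mod fs = 16 Hz.
16 Hz ≤ fs/2 = 22 Hz, appears at 16 Hz.

16 Hz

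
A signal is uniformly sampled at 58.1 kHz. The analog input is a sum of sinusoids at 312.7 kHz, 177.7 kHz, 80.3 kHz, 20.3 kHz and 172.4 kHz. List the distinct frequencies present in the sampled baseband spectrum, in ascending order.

1.9 kHz, 3.4 kHz, 20.3 kHz, 22.2 kHz

fs/2 = 29.05 kHz.
312.7 kHz mod fs = 22.2 kHz.
22.2 kHz ≤ fs/2 = 29.05 kHz, appears at 22.2 kHz.
177.7 kHz mod fs = 3.4 kHz.
3.4 kHz ≤ fs/2 = 29.05 kHz, appears at 3.4 kHz.
80.3 kHz mod fs = 22.2 kHz.
22.2 kHz ≤ fs/2 = 29.05 kHz, appears at 22.2 kHz.
20.3 kHz ≤ fs/2 = 29.05 kHz, passes unchanged.
172.4 kHz mod fs = 56.2 kHz.
56.2 kHz > fs/2 = 29.05 kHz, folds to fs − 56.2 kHz = 1.9 kHz.
Distinct values: {1.9 kHz, 3.4 kHz, 20.3 kHz, 22.2 kHz}.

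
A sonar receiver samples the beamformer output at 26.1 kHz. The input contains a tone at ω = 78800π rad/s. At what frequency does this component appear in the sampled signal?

12.8 kHz

ω = 78800π rad/s → f = ω/(2π) = 39400 Hz = 39.4 kHz.
39.4 kHz mod fs = 13.3 kHz.
13.3 kHz > fs/2 = 13.05 kHz, folds to fs − 13.3 kHz = 12.8 kHz.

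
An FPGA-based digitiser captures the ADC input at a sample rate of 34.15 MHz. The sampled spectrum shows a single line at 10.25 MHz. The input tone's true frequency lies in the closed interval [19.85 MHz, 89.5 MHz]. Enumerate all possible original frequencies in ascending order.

23.9 MHz, 44.4 MHz, 58.05 MHz, 78.55 MHz

Frequencies that alias to 10.25 MHz are k·fs ± 10.25 MHz for integer k ≥ 0.
k=0: 10.25 MHz.
k=1: 23.9 MHz, 44.4 MHz.
k=2: 58.05 MHz, 78.55 MHz.
k=3: 92.2 MHz, 112.7 MHz.
Within [19.85 MHz, 89.5 MHz]: 23.9 MHz, 44.4 MHz, 58.05 MHz, 78.55 MHz.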